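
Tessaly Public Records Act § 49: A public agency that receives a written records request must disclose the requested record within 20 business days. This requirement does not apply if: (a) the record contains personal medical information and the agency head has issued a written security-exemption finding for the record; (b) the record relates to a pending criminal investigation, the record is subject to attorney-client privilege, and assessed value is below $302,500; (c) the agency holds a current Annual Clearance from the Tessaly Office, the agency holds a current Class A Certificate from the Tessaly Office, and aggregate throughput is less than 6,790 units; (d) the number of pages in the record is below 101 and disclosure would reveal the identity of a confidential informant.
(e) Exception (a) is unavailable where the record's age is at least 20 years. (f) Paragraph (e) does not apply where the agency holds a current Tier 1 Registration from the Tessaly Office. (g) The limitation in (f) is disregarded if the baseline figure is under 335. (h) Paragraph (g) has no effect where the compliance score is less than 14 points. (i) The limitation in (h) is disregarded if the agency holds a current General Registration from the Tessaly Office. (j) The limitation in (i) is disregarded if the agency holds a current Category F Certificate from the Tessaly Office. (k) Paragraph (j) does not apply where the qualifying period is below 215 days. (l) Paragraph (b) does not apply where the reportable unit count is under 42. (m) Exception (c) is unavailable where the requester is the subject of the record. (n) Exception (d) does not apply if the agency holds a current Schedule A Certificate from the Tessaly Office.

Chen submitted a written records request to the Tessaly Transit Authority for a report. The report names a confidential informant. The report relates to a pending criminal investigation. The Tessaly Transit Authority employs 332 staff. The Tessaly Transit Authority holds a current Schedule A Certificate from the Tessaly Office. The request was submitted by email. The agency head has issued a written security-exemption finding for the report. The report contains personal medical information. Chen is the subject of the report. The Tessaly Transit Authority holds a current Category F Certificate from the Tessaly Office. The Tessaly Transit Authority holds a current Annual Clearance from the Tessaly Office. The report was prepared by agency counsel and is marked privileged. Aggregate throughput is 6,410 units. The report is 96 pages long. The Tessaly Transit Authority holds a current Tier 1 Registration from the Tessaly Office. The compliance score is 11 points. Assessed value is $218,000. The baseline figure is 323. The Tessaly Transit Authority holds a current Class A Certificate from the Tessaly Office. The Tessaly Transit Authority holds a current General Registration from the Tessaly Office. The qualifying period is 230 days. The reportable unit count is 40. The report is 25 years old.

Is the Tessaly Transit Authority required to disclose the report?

No — exception (a) applies; the Tessaly Transit Authority is not required to disclose the report.

All of (a)'s requirements are met (the report contains personal medical information; a written security-exemption finding has been issued). Considering the limiting provisions: (e) would limit (a) — the record's age is 25 years, meeting the 20 years threshold — but (f) sets (e) aside: (f) applies — a current Tier 1 Registration is held. (g) applies (the baseline figure is 323, under the 335 limit), but yields to (h): (h) applies — the compliance score is 11 points, less than the 14 points limit. (i) applies (a current General Registration is held), but is displaced by (j): (j) operates — a current Category F Certificate is held. (k), which would lift (j), is not triggered — the qualifying period is 230 days, not below 215 days. (a) remains available.
Exception (b): the report relates to a pending investigation; the report is privileged; assessed value is $218,000, below the $302,500 limit — every condition holds. But: (l) operates against (b): the reportable unit count is 40, under the 42 limit. Exception (b) does not apply.
All of (c)'s requirements are met (a current Annual Clearance is held; a current Class A Certificate is held; aggregate throughput is 6,410 units, less than the 6,790 units limit). But applying paragraph (m): (m) is engaged — Chen is the subject of the report. So (c) is unavailable.
Exception (d): the number of pages in the record is 96, below the 101 limit; the report names a confidential informant — every condition holds. However, paragraph (n) must be considered: (n) operates against (d): a current Schedule A Certificate is held. Exception (d) does not apply.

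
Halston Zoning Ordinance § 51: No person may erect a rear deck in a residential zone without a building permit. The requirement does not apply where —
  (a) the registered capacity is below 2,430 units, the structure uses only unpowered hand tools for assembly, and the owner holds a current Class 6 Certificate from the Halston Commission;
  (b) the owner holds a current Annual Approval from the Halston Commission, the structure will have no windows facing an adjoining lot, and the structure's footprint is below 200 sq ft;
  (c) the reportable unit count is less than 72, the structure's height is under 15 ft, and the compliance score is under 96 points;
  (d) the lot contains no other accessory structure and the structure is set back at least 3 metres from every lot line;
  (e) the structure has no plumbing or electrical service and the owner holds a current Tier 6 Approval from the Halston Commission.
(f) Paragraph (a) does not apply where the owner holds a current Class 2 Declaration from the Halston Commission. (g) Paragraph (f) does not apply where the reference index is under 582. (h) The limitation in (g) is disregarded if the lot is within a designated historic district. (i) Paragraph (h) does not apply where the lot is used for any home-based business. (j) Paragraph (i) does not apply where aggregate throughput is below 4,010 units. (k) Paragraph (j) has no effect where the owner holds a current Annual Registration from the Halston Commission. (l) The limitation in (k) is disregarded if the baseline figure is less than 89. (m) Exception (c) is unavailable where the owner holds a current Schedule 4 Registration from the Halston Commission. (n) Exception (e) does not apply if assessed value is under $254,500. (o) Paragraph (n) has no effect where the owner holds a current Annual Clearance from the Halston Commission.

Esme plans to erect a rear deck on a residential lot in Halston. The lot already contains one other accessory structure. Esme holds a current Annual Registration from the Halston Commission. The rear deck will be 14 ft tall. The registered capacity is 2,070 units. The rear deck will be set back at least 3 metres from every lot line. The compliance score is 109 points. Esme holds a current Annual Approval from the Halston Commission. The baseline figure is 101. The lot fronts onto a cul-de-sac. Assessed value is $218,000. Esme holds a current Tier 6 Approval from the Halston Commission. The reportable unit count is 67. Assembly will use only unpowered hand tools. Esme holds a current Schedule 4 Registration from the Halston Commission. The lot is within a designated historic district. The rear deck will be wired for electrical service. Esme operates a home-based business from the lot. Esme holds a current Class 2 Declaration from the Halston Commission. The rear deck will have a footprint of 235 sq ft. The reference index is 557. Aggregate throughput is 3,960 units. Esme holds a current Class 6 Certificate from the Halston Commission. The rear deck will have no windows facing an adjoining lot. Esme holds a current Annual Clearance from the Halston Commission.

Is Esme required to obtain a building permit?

All of (a)'s requirements are met (the registered capacity is 2,070 units, below the 2,430 units limit; assembly uses only hand tools; a current Class 6 Certificate is held). Considering the limiting provisions: (f) would limit (a) — a current Class 2 Declaration is held — but (g) sets (f) aside: (g) operates — the reference index is 557, under the 582 limit. (h) is engaged (the lot is in a historic district), but is set aside by (i): (i) operates against (h): a home-based business operates on the lot. (j) is engaged (aggregate throughput is 3,960 units, below the 4,010 units limit), but is overridden by (k): (k) operates against (j): a current Annual Registration is held. (l) is not triggered (the baseline figure is 101, not less than 89), so (k) stands. So (a) applies.
Exception (b) fails — the structure's footprint is 235 sq ft, not below 200 sq ft.
Exception (c) does not apply: the compliance score is 109 points, not under 96 points.
Exception (d) fails — the lot already has another accessory structure.
Exception (e) does not apply: electrical service is planned.

No — exception (a) applies; Esme does not need a building permit.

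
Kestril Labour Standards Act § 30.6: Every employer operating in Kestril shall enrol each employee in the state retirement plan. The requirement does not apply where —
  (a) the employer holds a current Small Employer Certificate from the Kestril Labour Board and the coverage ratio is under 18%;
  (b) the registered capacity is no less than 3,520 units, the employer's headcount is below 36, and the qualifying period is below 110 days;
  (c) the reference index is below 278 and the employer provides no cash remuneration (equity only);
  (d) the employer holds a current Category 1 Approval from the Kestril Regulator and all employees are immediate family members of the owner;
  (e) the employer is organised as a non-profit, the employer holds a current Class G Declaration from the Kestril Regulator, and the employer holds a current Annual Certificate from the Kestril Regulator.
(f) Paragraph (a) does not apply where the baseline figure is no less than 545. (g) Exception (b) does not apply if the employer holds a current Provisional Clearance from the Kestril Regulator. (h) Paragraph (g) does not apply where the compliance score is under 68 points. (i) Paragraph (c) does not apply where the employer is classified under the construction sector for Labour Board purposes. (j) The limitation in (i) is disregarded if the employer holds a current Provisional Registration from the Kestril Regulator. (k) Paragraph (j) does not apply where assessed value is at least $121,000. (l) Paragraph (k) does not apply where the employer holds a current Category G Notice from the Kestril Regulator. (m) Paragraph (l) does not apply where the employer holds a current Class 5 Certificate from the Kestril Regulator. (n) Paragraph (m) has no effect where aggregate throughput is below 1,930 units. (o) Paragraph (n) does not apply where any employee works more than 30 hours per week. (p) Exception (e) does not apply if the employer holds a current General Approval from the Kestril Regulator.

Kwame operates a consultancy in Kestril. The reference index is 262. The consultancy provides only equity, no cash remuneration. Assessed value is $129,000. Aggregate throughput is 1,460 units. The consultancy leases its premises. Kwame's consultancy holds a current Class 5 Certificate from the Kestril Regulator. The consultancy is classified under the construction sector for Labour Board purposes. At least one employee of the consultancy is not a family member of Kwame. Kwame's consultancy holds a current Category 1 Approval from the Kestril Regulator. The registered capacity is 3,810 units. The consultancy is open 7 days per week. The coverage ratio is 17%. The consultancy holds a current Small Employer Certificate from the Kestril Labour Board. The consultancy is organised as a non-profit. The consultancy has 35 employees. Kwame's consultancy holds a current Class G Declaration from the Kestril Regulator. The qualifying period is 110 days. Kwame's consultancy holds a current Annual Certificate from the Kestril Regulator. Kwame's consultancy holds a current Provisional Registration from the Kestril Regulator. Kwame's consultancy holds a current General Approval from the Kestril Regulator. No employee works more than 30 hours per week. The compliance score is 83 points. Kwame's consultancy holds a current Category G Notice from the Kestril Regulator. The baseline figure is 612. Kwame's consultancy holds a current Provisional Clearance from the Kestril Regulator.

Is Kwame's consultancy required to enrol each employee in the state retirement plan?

Exception (a) is satisfied on its face — a current Small Employer Certificate is held; the coverage ratio is 17%, under the 18% limit. But applying paragraph (f): (f) operates — the baseline figure is 612, meeting the 545 threshold. Exception (a) does not apply.
Exception (b) does not apply: the qualifying period is 110 days, not below 110 days.
All of (c)'s requirements are met (the reference index is 262, below the 278 limit; remuneration is equity-only). Under paragraphs (i)–(o): (i) is triggered (the consultancy is classified under the construction sector), but is itself disapplied by (j): (j) operates against (i): a current Provisional Registration is held. (k) is triggered (assessed value is $129,000, meeting the $121,000 threshold), but is displaced by (l): (l) applies — a current Category G Notice is held. (m) would limit (l) — a current Class 5 Certificate is held — but (n) sets (m) aside: (n) operates — aggregate throughput is 1,460 units, below the 1,930 units limit. (o), which would lift (n), is not triggered — no employee exceeds 30 hours/week. (c) remains available.
Exception (d) requires that all employees are immediate family members of the owner; but at least one employee is not a family member, so (d) is unavailable.
Exception (e)'s conditions are all satisfied: the employer is a non-profit; a current Class G Declaration is held; a current Annual Certificate is held. However, paragraph (p) must be considered: (p) operates against (e): a current General Approval is held. So (e) is unavailable.

No — exception (c) applies; Kwame's consultancy is not required to enrol each employee in the state retirement plan.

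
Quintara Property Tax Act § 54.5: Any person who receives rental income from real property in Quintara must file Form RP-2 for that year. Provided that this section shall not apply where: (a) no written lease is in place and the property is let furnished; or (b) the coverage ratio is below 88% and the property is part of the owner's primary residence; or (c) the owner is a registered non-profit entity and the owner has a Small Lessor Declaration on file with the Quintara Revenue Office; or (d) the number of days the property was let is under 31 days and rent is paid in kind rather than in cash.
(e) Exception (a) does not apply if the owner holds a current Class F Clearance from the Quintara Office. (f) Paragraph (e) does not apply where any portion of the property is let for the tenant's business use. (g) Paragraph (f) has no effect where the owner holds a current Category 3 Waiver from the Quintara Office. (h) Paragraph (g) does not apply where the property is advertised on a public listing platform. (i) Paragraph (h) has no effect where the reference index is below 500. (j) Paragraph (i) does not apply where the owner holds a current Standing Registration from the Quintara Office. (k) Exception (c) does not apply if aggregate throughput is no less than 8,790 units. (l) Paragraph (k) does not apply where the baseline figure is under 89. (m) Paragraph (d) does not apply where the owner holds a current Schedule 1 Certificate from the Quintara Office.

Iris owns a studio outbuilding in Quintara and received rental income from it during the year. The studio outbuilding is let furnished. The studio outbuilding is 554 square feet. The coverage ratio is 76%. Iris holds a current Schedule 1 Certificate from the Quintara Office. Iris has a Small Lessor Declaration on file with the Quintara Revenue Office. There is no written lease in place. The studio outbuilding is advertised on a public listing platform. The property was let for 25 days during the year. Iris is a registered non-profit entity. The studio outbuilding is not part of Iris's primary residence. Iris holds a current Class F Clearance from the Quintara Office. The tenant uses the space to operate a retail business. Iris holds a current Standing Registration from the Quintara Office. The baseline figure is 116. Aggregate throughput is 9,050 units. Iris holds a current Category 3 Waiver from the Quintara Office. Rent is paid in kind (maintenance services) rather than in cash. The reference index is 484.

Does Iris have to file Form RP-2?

No — exception (a) applies; Iris is not required to file Form RP-2.

All of (a)'s requirements are met (there is no written lease; the property is let furnished). Considering the limiting provisions: (e) operates (a current Class F Clearance is held), but is itself disapplied by (f): (f) is engaged — the space is let for business use. (g) would limit (f) — a current Category 3 Waiver is held — but (h) sets (g) aside: (h) is triggered — the property is publicly advertised. (i) would limit (h) — the reference index is 484, below the 500 limit — but (j) sets (i) aside: (j) operates against (i): a current Standing Registration is held. (a) remains available.
Exception (b) requires that the property is part of the owner's primary residence; but the studio outbuilding is not part of the primary residence, so (b) is unavailable.
Exception (c): Iris is a registered non-profit; a Small Lessor Declaration is on file — every condition holds. However, paragraphs (k)–(l) must be considered: (k) is triggered — aggregate throughput is 9,050 units, meeting the 8,790 units threshold. (l) is not engaged (the baseline figure is 116, not under 89), so (k) stands. (c) is therefore removed.
Exception (d): the number of days the property was let is 25 days, under the 31 days limit; rent is paid in kind — every condition holds. But: (m) operates — a current Schedule 1 Certificate is held. (d) is therefore removed.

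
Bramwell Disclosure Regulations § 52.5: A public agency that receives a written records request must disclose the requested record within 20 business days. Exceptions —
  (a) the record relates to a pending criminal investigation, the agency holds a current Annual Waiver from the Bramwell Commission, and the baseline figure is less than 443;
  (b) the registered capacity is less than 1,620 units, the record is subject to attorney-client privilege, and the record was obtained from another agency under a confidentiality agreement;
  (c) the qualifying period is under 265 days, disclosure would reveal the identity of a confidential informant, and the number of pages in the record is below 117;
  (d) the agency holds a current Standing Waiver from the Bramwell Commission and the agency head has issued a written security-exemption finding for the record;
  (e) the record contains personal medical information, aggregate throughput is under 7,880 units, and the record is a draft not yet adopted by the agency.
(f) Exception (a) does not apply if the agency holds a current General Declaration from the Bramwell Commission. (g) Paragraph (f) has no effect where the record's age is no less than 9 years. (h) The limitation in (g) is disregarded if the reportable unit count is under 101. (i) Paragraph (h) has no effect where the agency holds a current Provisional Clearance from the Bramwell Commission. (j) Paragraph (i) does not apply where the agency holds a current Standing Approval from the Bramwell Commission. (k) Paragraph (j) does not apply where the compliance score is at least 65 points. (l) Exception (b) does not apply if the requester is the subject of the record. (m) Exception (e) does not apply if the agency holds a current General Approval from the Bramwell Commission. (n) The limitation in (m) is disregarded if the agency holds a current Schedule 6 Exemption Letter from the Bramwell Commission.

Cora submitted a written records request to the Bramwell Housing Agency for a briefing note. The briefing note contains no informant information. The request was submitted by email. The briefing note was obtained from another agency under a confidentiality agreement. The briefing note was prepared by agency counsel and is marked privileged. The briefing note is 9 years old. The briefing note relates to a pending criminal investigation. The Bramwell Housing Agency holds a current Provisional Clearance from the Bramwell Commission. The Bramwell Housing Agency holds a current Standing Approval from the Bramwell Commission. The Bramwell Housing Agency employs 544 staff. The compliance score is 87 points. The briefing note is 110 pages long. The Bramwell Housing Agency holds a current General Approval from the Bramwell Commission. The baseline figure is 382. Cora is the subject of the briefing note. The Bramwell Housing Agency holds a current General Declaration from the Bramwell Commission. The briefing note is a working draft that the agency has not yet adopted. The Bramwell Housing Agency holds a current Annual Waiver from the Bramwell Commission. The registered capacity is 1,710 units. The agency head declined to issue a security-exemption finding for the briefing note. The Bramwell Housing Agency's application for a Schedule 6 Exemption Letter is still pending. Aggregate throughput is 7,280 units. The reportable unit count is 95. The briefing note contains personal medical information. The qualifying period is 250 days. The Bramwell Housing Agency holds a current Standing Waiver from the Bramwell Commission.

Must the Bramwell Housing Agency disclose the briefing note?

No — exception (a) applies; the Bramwell Housing Agency is not required to disclose the briefing note.

Exception (a) is satisfied on its face — the briefing note relates to a pending investigation; a current Annual Waiver is held; the baseline figure is 382, less than the 443 limit. Considering the limiting provisions: (f) is triggered (a current General Declaration is held), but is overridden by (g): (g) operates against (f): the record's age is 9 years, meeting the 9 years threshold. (h) is engaged (the reportable unit count is 95, under the 101 limit), but is itself disapplied by (i): (i) operates against (h): a current Provisional Clearance is held. (j) is engaged (a current Standing Approval is held), but yields to (k): (k) operates against (j): the compliance score is 87 points, meeting the 65 points threshold. Exception (a) stands.
Exception (b) requires that the registered capacity is less than 1,620 units; but the registered capacity is 1,710 units, not less than 1,620 units, so (b) is unavailable.
Exception (c) fails — the briefing note contains no informant information.
Exception (d) requires that the agency head has issued a written security-exemption finding for the record; but the agency head declined to issue a security-exemption finding, so (d) is unavailable.
Exception (e)'s conditions are all satisfied: the briefing note contains personal medical information; aggregate throughput is 7,280 units, under the 7,880 units limit; the briefing note is an unadopted draft. But: (m) operates against (e): a current General Approval is held. (n) does not operate here (there is no Schedule 6 Exemption Letter in force), so (m) stands. (e) is therefore removed.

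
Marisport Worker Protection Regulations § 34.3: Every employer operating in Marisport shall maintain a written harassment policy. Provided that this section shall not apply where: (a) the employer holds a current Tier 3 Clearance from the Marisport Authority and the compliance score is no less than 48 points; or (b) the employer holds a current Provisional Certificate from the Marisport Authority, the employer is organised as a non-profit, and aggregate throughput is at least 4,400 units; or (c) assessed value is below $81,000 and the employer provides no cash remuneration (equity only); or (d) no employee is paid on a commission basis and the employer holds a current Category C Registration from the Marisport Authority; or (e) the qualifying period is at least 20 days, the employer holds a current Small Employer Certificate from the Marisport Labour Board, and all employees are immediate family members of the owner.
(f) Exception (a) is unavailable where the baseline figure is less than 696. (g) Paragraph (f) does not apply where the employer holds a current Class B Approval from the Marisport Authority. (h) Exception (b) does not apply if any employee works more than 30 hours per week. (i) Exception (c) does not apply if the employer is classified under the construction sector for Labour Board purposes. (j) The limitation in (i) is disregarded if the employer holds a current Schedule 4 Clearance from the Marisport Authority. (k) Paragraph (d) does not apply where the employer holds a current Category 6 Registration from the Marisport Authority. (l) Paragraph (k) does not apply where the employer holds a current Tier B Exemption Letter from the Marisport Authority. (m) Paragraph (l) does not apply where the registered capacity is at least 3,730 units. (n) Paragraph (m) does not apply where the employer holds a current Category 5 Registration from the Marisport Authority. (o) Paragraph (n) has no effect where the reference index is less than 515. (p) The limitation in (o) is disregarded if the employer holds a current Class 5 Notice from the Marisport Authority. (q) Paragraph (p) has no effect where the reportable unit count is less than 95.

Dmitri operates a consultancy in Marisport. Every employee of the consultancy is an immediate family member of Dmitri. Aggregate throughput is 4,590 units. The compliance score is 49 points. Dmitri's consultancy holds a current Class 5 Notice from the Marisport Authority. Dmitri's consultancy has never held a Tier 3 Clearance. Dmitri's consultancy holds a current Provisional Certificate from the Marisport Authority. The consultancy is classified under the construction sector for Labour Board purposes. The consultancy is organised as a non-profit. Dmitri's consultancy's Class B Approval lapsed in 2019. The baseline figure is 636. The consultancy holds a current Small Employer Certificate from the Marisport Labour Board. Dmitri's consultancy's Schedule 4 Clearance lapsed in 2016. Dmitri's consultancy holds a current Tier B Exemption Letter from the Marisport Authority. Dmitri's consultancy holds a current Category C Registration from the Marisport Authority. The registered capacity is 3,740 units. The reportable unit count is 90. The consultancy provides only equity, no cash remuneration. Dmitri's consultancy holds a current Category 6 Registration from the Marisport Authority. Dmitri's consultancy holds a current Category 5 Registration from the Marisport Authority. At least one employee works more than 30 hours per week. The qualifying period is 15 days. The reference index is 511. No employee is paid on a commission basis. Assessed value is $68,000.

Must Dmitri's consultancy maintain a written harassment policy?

Yes — Dmitri's consultancy must maintain a written harassment policy.

Exception (a) does not apply: there is no Tier 3 Clearance in force.
All of (b)'s requirements are met (a current Provisional Certificate is held; the employer is a non-profit; aggregate throughput is 4,590 units, meeting the 4,400 units threshold). However, paragraph (h) must be considered: (h) operates — at least one employee exceeds 30 hours/week. So (b) is unavailable.
Exception (c)'s conditions are all satisfied: assessed value is $68,000, below the $81,000 limit; remuneration is equity-only. Turning to paragraphs (i)–(j): (i) is triggered — the consultancy is classified under the construction sector. (j), which would lift (i), is not triggered — there is no Schedule 4 Clearance in force. (c) is therefore removed.
Exception (d): no employee is paid on commission; a current Category C Registration is held — every condition holds. But applying paragraphs (k)–(q): (k) operates — a current Category 6 Registration is held. (l) would limit (k) — a current Tier B Exemption Letter is held — but (m) sets (l) aside: (m) is engaged — the registered capacity is 3,740 units, meeting the 3,730 units threshold. (n) operates (a current Category 5 Registration is held), but is overridden by (o): (o) operates against (n): the reference index is 511, less than the 515 limit. (p) would limit (o) — a current Class 5 Notice is held — but (q) sets (p) aside: (q) is triggered — the reportable unit count is 90, less than the 95 limit. So (d) is unavailable.
Exception (e) requires that the qualifying period is at least 20 days; but the qualifying period is 15 days, short of 20 days, so (e) is unavailable.
None of the exceptions is available; § 34.3 applies in full.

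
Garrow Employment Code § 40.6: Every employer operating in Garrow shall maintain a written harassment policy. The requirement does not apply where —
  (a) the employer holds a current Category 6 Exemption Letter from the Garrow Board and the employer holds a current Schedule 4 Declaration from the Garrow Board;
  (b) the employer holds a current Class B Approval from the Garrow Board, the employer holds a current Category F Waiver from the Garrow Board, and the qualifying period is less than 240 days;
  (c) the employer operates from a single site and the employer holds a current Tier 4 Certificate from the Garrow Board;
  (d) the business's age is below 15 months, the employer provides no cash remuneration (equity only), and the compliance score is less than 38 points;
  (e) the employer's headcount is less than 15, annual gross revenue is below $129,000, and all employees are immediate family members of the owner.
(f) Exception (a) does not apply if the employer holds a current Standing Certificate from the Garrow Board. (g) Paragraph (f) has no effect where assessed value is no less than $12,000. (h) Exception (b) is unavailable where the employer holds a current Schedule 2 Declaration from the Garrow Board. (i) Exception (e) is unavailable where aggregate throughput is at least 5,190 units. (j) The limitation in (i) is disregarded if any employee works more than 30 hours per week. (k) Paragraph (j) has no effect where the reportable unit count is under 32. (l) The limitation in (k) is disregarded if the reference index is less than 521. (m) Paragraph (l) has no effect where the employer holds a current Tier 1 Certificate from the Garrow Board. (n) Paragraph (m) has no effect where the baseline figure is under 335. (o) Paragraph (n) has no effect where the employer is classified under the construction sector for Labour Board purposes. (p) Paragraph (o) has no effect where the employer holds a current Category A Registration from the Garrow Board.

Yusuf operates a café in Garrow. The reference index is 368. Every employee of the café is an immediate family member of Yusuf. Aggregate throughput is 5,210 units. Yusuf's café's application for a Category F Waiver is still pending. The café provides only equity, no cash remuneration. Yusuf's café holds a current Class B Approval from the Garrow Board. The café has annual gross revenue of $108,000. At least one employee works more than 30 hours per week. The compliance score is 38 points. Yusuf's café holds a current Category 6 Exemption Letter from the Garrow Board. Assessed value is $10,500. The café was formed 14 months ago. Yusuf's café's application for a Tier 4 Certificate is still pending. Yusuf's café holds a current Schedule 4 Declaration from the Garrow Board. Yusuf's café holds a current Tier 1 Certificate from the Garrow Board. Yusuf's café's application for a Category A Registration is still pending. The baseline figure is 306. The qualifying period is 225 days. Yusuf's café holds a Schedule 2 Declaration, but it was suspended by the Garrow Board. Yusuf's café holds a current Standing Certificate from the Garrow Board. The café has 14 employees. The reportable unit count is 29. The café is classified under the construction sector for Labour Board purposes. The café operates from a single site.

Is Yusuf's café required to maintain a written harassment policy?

Exception (a)'s conditions are all satisfied: a current Category 6 Exemption Letter is held; a current Schedule 4 Declaration is held. Turning to paragraphs (f)–(g): (f) is triggered — a current Standing Certificate is held. (g) is not engaged (assessed value is $10,500, short of $12,000), so (f) stands. (a) is therefore removed.
Exception (b) requires that the employer holds a current Category F Waiver from the Garrow Board; but no current Category F Waiver is held, so (b) is unavailable.
Exception (c) requires that the employer holds a current Tier 4 Certificate from the Garrow Board; but there is no Tier 4 Certificate in force, so (c) is unavailable.
Exception (d) requires that the compliance score is less than 38 points; but the compliance score is 38 points, not less than 38 points, so (d) is unavailable.
Exception (e) is satisfied on its face — the employer's headcount is 14, less than the 15 limit; annual gross revenue is $108,000, below the $129,000 limit; every employee is an immediate family member. However, paragraphs (i)–(p) must be considered: (i) operates — aggregate throughput is 5,210 units, meeting the 5,190 units threshold. (j) would limit (i) — at least one employee exceeds 30 hours/week — but (k) sets (j) aside: (k) operates against (j): the reportable unit count is 29, under the 32 limit. (l) would limit (k) — the reference index is 368, less than the 521 limit — but (m) sets (l) aside: (m) is triggered — a current Tier 1 Certificate is held. (n) is triggered (the baseline figure is 306, under the 335 limit), but yields to (o): (o) applies — the café is classified under the construction sector. (p) is not engaged (the Category A Registration is not current), so (o) stands. Exception (e) does not apply.
No exception displaces § 40.6.

Yes — Yusuf's café must maintain a written harassment policy.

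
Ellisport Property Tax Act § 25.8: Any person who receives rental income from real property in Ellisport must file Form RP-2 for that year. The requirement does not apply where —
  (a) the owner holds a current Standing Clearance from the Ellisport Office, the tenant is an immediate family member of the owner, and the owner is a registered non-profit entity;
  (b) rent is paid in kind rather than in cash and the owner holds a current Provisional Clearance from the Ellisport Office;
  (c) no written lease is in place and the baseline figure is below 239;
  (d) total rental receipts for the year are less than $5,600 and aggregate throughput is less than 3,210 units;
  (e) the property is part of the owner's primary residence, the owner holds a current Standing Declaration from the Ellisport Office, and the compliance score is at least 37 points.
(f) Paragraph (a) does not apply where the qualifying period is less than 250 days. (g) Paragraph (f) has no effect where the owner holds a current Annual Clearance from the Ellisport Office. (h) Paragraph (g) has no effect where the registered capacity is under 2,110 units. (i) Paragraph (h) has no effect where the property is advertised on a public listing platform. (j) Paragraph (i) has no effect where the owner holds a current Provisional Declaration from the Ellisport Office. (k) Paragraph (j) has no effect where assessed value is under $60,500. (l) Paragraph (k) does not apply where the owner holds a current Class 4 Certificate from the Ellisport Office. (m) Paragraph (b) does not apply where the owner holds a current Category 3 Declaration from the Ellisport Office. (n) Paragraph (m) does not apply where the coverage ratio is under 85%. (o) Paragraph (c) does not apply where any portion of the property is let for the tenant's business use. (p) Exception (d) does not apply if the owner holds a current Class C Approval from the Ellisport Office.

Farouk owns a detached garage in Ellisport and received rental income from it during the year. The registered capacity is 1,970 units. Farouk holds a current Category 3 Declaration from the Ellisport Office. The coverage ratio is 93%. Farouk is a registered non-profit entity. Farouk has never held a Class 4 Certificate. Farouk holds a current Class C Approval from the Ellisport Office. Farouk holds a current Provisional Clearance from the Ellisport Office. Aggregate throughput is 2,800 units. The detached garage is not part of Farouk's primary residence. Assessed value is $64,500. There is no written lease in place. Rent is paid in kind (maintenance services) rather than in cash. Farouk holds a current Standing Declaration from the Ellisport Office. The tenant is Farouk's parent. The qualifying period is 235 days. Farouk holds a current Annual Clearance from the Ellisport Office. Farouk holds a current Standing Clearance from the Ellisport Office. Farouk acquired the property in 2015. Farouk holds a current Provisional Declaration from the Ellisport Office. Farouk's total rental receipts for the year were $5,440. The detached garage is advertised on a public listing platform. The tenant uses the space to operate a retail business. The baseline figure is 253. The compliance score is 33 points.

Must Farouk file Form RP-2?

Yes — Farouk must file Form RP-2.

All of (a)'s requirements are met (a current Standing Clearance is held; the tenant is an immediate family member; Farouk is a registered non-profit). But: (f) operates — the qualifying period is 235 days, less than the 250 days limit. (g) would limit (f) — a current Annual Clearance is held — but (h) sets (g) aside: (h) is triggered — the registered capacity is 1,970 units, under the 2,110 units limit. (i) would limit (h) — the property is publicly advertised — but (j) sets (i) aside: (j) operates against (i): a current Provisional Declaration is held. (k) is inapplicable (assessed value is $64,500, not under $60,500), so (j) stands. Exception (a) does not apply.
Exception (b) is satisfied on its face — rent is paid in kind; a current Provisional Clearance is held. But applying paragraphs (m)–(n): (m) applies — a current Category 3 Declaration is held. (n) is not triggered (the coverage ratio is 93%, not under 85%), so (m) stands. Exception (b) does not apply.
Exception (c) requires that the baseline figure is below 239; but the baseline figure is 253, not below 239, so (c) is unavailable.
Exception (d) is satisfied on its face — total rental receipts for the year are $5,440, less than the $5,600 limit; aggregate throughput is 2,800 units, less than the 3,210 units limit. Turning to paragraph (p): (p) operates against (d): a current Class C Approval is held. So (d) is unavailable.
Exception (e) requires that the property is part of the owner's primary residence; but the detached garage is not part of the primary residence, so (e) is unavailable.
No exception applies. The general rule governs.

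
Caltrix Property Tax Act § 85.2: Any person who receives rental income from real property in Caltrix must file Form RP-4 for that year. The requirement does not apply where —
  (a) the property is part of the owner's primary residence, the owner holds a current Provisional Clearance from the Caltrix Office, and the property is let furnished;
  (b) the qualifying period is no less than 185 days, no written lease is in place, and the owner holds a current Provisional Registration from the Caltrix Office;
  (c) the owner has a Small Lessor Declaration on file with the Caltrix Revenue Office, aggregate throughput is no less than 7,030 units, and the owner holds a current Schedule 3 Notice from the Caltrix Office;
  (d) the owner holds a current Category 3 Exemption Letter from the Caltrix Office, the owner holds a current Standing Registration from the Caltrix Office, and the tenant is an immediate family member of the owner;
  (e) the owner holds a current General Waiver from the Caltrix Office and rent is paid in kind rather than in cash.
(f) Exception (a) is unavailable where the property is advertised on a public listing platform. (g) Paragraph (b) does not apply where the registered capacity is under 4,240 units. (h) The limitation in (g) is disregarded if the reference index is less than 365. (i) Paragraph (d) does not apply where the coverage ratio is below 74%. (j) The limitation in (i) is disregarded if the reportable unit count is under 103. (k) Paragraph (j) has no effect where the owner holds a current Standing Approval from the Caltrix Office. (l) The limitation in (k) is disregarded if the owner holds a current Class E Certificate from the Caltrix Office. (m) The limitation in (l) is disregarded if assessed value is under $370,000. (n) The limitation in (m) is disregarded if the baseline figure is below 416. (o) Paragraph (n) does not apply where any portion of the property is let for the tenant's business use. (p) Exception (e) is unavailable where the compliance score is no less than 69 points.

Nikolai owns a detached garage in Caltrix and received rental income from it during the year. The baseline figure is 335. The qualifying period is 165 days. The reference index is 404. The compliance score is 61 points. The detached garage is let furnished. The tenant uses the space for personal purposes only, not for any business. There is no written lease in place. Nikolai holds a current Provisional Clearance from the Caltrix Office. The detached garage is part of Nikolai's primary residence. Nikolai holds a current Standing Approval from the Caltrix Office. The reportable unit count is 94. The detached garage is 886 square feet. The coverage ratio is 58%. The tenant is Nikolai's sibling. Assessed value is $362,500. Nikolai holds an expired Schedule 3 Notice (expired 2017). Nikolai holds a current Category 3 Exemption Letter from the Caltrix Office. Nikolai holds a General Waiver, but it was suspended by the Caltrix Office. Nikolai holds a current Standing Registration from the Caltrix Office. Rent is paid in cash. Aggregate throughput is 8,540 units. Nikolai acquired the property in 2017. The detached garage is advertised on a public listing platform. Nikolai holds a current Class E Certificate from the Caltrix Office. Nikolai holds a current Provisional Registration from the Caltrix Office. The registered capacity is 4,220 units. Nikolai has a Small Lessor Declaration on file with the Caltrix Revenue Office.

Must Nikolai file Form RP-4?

Exception (a): the detached garage is part of the primary residence; a current Provisional Clearance is held; the property is let furnished — every condition holds. But applying paragraph (f): (f) operates against (a): the property is publicly advertised. (a) is therefore removed.
Exception (b) requires that the qualifying period is no less than 185 days; but the qualifying period is 165 days, short of 185 days, so (b) is unavailable.
Exception (c) does not apply: no current Schedule 3 Notice is held.
All of (d)'s requirements are met (a current Category 3 Exemption Letter is held; a current Standing Registration is held; the tenant is an immediate family member). As to paragraphs (i)–(o): (i) would limit (d) — the coverage ratio is 58%, below the 74% limit — but (j) sets (i) aside: (j) is triggered — the reportable unit count is 94, under the 103 limit. (k) operates (a current Standing Approval is held), but yields to (l): (l) is engaged — a current Class E Certificate is held. (m) would limit (l) — assessed value is $362,500, under the $370,000 limit — but (n) sets (m) aside: (n) operates against (m): the baseline figure is 335, below the 416 limit. (o), which would lift (n), is not triggered — the space is used for personal purposes only. Exception (d) stands.
Exception (e) requires that the owner holds a current General Waiver from the Caltrix Office; but no current General Waiver is held, so (e) is unavailable.

No — exception (d) applies; Nikolai is not required to file Form RP-4.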